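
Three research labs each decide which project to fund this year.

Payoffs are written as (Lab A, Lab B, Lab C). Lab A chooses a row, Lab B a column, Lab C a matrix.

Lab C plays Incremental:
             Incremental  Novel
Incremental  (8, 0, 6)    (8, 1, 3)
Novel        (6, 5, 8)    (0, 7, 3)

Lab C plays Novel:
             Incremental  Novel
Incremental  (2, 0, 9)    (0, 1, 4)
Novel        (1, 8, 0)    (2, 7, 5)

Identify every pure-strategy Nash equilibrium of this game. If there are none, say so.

This game has no pure Nash equilibrium.

For each player, find the best response to each opponent profile; mutual best responses are the pure NE.
Lab A against (Incremental, Incremental): payoffs 8, 6 → best response Incremental.
Lab A against (Incremental, Novel): payoffs 2, 1 → best response Incremental.
Lab A against (Novel, Incremental): payoffs 8, 0 → best response Incremental.
Lab A against (Novel, Novel): payoffs 0, 2 → best response Novel.
Lab B against (Incremental, Incremental): payoffs 0, 1 → best response Novel.
Lab B against (Incremental, Novel): payoffs 0, 1 → best response Novel.
Lab B against (Novel, Incremental): payoffs 5, 7 → best response Novel.
Lab B against (Novel, Novel): payoffs 8, 7 → best response Incremental.
Lab C against (Incremental, Incremental): payoffs 6, 9 → best response Novel.
Lab C against (Incremental, Novel): payoffs 3, 4 → best response Novel.
Lab C against (Novel, Incremental): payoffs 8, 0 → best response Incremental.
Lab C against (Novel, Novel): payoffs 3, 5 → best response Novel.
No profile is a mutual best response for all players.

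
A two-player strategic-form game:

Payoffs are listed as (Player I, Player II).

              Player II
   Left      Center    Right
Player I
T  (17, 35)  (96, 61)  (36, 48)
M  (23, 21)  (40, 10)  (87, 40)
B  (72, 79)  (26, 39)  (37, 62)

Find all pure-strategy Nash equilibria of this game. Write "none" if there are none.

The pure Nash equilibria are (T, Center), (M, Right), (B, Left).

For each player, find the best response to each opponent profile; mutual best responses are the pure NE.
Player I against Left: payoffs 17, 23, 72 → best response B.
Player I against Center: payoffs 96, 40, 26 → best response T.
Player I against Right: payoffs 36, 87, 37 → best response M.
Player II against T: payoffs 35, 61, 48 → best response Center.
Player II against M: payoffs 21, 10, 40 → best response Right.
Player II against B: payoffs 79, 39, 62 → best response Left.
Mutual best responses: (T, Center); (M, Right); (B, Left).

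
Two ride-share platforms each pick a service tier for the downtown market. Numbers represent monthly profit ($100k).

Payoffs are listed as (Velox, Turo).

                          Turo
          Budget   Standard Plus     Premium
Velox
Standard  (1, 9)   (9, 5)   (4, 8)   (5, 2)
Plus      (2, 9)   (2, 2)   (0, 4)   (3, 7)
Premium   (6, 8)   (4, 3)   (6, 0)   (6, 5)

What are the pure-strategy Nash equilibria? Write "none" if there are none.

Pure NE: (Premium, Budget)

(Standard, Budget): Velox can switch to Plus (1 → 2). Not NE.
(Standard, Standard): Turo can switch to Budget (5 → 9). Not NE.
(Standard, Plus): Velox can switch to Premium (4 → 6). Not NE.
(Standard, Premium): Velox can switch to Premium (5 → 6). Not NE.
(Plus, Budget): Velox can switch to Premium (2 → 6). Not NE.
(Plus, Standard): Velox can switch to Standard (2 → 9). Not NE.
(Plus, Plus): Velox can switch to Standard (0 → 4). Not NE.
(Plus, Premium): Velox can switch to Standard (3 → 5). Not NE.
(Premium, Budget): Velox gets 6, best alternative 2; Turo gets 8, best alternative 5. No profitable deviation — NE.
(The remaining 3 profiles each have a profitable deviation by the same check.)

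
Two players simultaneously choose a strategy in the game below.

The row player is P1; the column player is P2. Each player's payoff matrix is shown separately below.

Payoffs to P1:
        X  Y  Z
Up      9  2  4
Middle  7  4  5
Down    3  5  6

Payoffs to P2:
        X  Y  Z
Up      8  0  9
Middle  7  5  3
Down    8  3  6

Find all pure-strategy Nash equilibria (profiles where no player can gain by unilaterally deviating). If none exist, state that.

This game has no pure Nash equilibrium.

(Up, X): P2 can switch to Z (8 → 9). Not NE.
(Up, Y): P1 can switch to Middle (2 → 4). Not NE.
(Up, Z): P1 can switch to Middle (4 → 5). Not NE.
(Middle, X): P1 can switch to Up (7 → 9). Not NE.
(Middle, Y): P1 can switch to Down (4 → 5). Not NE.
(Middle, Z): P1 can switch to Down (5 → 6). Not NE.
(Down, X): P1 can switch to Up (3 → 9). Not NE.
(Down, Y): P2 can switch to X (3 → 8). Not NE.
(The remaining 1 profile has a profitable deviation by the same check.)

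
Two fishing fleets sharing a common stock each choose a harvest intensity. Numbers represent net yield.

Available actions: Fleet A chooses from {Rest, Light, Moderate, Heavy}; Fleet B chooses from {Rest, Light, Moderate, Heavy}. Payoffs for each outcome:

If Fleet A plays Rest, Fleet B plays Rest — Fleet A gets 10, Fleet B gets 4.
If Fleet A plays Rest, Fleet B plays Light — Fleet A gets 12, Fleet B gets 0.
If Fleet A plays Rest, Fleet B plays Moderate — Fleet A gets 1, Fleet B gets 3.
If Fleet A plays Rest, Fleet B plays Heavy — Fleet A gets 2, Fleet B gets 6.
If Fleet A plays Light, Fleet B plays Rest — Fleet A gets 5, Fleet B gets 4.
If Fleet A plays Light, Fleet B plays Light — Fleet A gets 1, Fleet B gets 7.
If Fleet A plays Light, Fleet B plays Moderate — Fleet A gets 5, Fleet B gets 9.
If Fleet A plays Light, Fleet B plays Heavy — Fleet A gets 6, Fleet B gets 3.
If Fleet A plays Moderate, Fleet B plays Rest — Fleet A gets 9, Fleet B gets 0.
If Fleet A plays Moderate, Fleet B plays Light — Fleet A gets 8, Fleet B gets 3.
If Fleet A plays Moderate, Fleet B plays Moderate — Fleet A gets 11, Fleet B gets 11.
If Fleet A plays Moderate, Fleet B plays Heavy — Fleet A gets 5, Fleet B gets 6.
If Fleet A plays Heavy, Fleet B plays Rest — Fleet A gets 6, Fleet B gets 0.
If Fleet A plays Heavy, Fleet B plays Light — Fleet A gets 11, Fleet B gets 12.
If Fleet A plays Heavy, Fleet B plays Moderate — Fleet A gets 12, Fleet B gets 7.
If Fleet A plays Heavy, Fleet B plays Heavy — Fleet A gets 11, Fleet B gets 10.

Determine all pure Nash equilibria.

(Rest, Rest): Fleet B can switch to Heavy (4 → 6). Not NE.
(Rest, Light): Fleet B can switch to Rest (0 → 4). Not NE.
(Rest, Moderate): Fleet A can switch to Light (1 → 5). Not NE.
(Rest, Heavy): Fleet A can switch to Light (2 → 6). Not NE.
(Light, Rest): Fleet A can switch to Rest (5 → 10). Not NE.
(Light, Light): Fleet A can switch to Rest (1 → 12). Not NE.
(Light, Moderate): Fleet A can switch to Moderate (5 → 11). Not NE.
(Light, Heavy): Fleet A can switch to Heavy (6 → 11). Not NE.
(The remaining 8 profiles each have a profitable deviation by the same check.)

none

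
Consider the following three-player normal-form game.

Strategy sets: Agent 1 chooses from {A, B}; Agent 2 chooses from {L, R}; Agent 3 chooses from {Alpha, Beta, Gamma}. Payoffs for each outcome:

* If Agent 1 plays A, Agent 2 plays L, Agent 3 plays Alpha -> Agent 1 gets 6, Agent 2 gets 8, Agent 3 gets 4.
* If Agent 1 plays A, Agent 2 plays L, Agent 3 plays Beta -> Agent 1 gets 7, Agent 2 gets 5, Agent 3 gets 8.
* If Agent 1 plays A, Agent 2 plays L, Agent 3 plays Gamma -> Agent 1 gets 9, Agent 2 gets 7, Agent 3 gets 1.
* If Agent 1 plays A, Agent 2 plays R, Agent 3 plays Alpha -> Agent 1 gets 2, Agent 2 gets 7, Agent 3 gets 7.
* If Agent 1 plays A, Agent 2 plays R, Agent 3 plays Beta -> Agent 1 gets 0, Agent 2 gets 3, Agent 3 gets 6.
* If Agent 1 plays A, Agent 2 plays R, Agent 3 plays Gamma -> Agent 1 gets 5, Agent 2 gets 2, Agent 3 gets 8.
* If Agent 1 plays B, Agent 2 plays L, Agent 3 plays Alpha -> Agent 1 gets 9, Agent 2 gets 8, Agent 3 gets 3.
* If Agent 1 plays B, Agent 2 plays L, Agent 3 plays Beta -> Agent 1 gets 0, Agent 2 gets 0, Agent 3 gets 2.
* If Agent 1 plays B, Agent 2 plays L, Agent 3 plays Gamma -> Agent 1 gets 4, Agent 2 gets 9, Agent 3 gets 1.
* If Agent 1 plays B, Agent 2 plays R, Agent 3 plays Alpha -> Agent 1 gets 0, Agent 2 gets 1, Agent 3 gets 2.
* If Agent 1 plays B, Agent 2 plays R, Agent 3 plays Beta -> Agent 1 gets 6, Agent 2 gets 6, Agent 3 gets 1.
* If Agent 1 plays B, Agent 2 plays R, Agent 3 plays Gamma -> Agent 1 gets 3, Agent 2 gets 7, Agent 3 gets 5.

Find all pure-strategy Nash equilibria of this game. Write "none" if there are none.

Pure-strategy Nash equilibria: (A, L, Beta), (B, L, Alpha)

Agent 1 against (L, Alpha): payoffs 6, 9 → best response B.
Agent 1 against (L, Beta): payoffs 7, 0 → best response A.
Agent 1 against (L, Gamma): payoffs 9, 4 → best response A.
Agent 1 against (R, Alpha): payoffs 2, 0 → best response A.
Agent 1 against (R, Beta): payoffs 0, 6 → best response B.
Agent 1 against (R, Gamma): payoffs 5, 3 → best response A.
Agent 2 against (A, Alpha): payoffs 8, 7 → best response L.
Agent 2 against (A, Beta): payoffs 5, 3 → best response L.
Agent 2 against (A, Gamma): payoffs 7, 2 → best response L.
Agent 2 against (B, Alpha): payoffs 8, 1 → best response L.
Agent 2 against (B, Beta): payoffs 0, 6 → best response R.
Agent 2 against (B, Gamma): payoffs 9, 7 → best response L.
Agent 3 against (A, L): payoffs 4, 8, 1 → best response Beta.
Agent 3 against (A, R): payoffs 7, 6, 8 → best response Gamma.
Agent 3 against (B, L): payoffs 3, 2, 1 → best response Alpha.
Agent 3 against (B, R): payoffs 2, 1, 5 → best response Gamma.
Mutual best responses: (A, L, Beta); (B, L, Alpha).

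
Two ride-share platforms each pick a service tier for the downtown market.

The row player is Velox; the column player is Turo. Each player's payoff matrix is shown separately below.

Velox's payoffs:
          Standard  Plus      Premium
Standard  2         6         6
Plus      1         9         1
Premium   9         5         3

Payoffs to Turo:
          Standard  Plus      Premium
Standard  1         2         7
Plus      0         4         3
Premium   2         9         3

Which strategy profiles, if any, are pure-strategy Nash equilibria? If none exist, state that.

Velox against Standard: payoffs 2, 1, 9 → best response Premium.
Velox against Plus: payoffs 6, 9, 5 → best response Plus.
Velox against Premium: payoffs 6, 1, 3 → best response Standard.
Turo against Standard: payoffs 1, 2, 7 → best response Premium.
Turo against Plus: payoffs 0, 4, 3 → best response Plus.
Turo against Premium: payoffs 2, 9, 3 → best response Plus.
Mutual best responses: (Standard, Premium); (Plus, Plus).

(Standard, Premium), (Plus, Plus)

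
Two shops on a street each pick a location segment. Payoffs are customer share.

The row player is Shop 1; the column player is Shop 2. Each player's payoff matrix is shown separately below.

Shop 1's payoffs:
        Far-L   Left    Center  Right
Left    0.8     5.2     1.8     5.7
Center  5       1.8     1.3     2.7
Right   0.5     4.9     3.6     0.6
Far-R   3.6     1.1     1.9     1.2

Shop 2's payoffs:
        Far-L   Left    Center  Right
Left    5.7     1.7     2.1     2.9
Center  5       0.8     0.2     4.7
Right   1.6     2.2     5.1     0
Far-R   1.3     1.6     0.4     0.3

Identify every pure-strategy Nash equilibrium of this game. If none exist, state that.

The pure Nash equilibria are (Center, Far-L), (Right, Center).

(Left, Far-L): Shop 1 can switch to Center (0.8 → 5). Not NE.
(Left, Left): Shop 2 can switch to Far-L (1.7 → 5.7). Not NE.
(Left, Center): Shop 1 can switch to Right (1.8 → 3.6). Not NE.
(Left, Right): Shop 2 can switch to Far-L (2.9 → 5.7). Not NE.
(Center, Far-L): Shop 1 gets 5, best alternative 3.6; Shop 2 gets 5, best alternative 4.7. No profitable deviation — NE.
(Center, Left): Shop 1 can switch to Left (1.8 → 5.2). Not NE.
(Center, Center): Shop 1 can switch to Left (1.3 → 1.8). Not NE.
(Right, Center): Shop 1 gets 3.6, best alternative 1.9; Shop 2 gets 5.1, best alternative 2.2. No profitable deviation — NE.
(The remaining 8 profiles each have a profitable deviation by the same check.)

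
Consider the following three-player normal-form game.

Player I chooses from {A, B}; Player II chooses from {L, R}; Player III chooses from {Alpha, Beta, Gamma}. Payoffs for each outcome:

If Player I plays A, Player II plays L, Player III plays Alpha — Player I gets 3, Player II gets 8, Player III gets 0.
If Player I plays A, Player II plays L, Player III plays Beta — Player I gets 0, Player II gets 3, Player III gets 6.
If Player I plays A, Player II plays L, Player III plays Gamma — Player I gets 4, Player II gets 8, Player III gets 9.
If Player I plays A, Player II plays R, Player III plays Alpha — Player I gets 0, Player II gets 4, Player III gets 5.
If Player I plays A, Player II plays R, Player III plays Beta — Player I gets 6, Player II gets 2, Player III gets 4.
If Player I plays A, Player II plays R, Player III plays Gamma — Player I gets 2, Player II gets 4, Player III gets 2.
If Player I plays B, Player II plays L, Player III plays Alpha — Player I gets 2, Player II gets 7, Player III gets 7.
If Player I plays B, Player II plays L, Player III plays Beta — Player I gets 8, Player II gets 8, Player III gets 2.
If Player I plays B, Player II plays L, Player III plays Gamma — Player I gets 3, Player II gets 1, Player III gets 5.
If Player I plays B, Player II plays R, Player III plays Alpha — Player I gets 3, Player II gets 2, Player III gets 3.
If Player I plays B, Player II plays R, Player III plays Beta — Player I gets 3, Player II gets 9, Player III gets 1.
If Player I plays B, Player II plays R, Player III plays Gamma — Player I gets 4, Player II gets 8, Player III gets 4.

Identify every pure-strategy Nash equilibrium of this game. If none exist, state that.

Pure-strategy Nash equilibria: (A, L, Gamma) and (B, R, Gamma)

Player I against (L, Alpha): payoffs 3, 2 → best response A.
Player I against (L, Beta): payoffs 0, 8 → best response B.
Player I against (L, Gamma): payoffs 4, 3 → best response A.
Player I against (R, Alpha): payoffs 0, 3 → best response B.
Player I against (R, Beta): payoffs 6, 3 → best response A.
Player I against (R, Gamma): payoffs 2, 4 → best response B.
Player II against (A, Alpha): payoffs 8, 4 → best response L.
Player II against (A, Beta): payoffs 3, 2 → best response L.
Player II against (A, Gamma): payoffs 8, 4 → best response L.
Player II against (B, Alpha): payoffs 7, 2 → best response L.
Player II against (B, Beta): payoffs 8, 9 → best response R.
Player II against (B, Gamma): payoffs 1, 8 → best response R.
Player III against (A, L): payoffs 0, 6, 9 → best response Gamma.
Player III against (A, R): payoffs 5, 4, 2 → best response Alpha.
Player III against (B, L): payoffs 7, 2, 5 → best response Alpha.
Player III against (B, R): payoffs 3, 1, 4 → best response Gamma.
Mutual best responses: (A, L, Gamma); (B, R, Gamma).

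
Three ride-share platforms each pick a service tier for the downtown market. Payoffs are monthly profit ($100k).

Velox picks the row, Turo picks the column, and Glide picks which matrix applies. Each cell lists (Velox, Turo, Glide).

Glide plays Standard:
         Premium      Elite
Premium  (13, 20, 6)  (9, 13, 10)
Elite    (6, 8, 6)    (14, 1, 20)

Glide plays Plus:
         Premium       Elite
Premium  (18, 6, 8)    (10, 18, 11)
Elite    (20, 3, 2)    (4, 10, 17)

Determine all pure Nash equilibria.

(Premium, Premium, Standard): Glide can switch to Plus (6 → 8). Not NE.
(Premium, Premium, Plus): Velox can switch to Elite (18 → 20). Not NE.
(Premium, Elite, Standard): Velox can switch to Elite (9 → 14). Not NE.
(Premium, Elite, Plus): Velox gets 10, best alternative 4; Turo gets 18, best alternative 6; Glide gets 11, best alternative 10. No profitable deviation — NE.
(Elite, Premium, Standard): Velox can switch to Premium (6 → 13). Not NE.
(Elite, Premium, Plus): Turo can switch to Elite (3 → 10). Not NE.
(Elite, Elite, Standard): Turo can switch to Premium (1 → 8). Not NE.
(Elite, Elite, Plus): Velox can switch to Premium (4 → 10). Not NE.

(Premium, Elite, Plus)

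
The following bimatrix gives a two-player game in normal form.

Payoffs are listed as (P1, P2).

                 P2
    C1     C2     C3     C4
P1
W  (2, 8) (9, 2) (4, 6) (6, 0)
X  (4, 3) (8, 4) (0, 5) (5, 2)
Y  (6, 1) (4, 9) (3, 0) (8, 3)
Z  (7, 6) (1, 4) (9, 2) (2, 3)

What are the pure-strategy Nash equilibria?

Pure NE: (Z, C1)

(W, C1): P1 can switch to X (2 → 4). Not NE.
(W, C2): P2 can switch to C1 (2 → 8). Not NE.
(W, C3): P1 can switch to Z (4 → 9). Not NE.
(W, C4): P1 can switch to Y (6 → 8). Not NE.
(X, C1): P1 can switch to Y (4 → 6). Not NE.
(X, C2): P1 can switch to W (8 → 9). Not NE.
(Z, C1): P1 gets 7, best alternative 6; P2 gets 6, best alternative 4. No profitable deviation — NE.
(The remaining 9 profiles each have a profitable deviation by the same check.)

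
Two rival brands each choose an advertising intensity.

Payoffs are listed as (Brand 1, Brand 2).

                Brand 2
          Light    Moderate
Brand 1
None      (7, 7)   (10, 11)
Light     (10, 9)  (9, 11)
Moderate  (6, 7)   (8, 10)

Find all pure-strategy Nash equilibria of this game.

(None, Light): Brand 1 can switch to Light (7 → 10). Not NE.
(None, Moderate): Brand 1 gets 10, best alternative 9; Brand 2 gets 11, best alternative 7. No profitable deviation — NE.
(Light, Light): Brand 2 can switch to Moderate (9 → 11). Not NE.
(Light, Moderate): Brand 1 can switch to None (9 → 10). Not NE.
(Moderate, Light): Brand 1 can switch to None (6 → 7). Not NE.
(Moderate, Moderate): Brand 1 can switch to None (8 → 10). Not NE.

Pure NE: (None, Moderate)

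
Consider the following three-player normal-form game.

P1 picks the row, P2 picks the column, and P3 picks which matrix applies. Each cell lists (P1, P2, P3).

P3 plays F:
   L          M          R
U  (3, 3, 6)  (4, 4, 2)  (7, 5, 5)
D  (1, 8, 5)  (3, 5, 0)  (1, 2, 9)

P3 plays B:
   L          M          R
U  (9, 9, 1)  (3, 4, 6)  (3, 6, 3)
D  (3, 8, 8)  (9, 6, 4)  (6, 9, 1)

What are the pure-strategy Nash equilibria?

P1 against (L, F): payoffs 3, 1 → best response U.
P1 against (L, B): payoffs 9, 3 → best response U.
P1 against (M, F): payoffs 4, 3 → best response U.
P1 against (M, B): payoffs 3, 9 → best response D.
P1 against (R, F): payoffs 7, 1 → best response U.
P1 against (R, B): payoffs 3, 6 → best response D.
P2 against (U, F): payoffs 3, 4, 5 → best response R.
P2 against (U, B): payoffs 9, 4, 6 → best response L.
P2 against (D, F): payoffs 8, 5, 2 → best response L.
P2 against (D, B): payoffs 8, 6, 9 → best response R.
P3 against (U, L): payoffs 6, 1 → best response F.
P3 against (U, M): payoffs 2, 6 → best response B.
P3 against (U, R): payoffs 5, 3 → best response F.
P3 against (D, L): payoffs 5, 8 → best response B.
P3 against (D, M): payoffs 0, 4 → best response B.
P3 against (D, R): payoffs 9, 1 → best response F.
Mutual best responses: (U, R, F).

(U, R, F)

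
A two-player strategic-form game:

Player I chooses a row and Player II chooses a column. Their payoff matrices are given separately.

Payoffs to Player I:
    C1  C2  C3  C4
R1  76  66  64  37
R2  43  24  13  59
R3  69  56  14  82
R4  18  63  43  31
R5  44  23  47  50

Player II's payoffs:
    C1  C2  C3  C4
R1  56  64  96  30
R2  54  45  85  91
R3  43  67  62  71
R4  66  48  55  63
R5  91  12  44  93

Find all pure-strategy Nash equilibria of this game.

Player I against C1: payoffs 76, 43, 69, 18, 44 → best response R1.
Player I against C2: payoffs 66, 24, 56, 63, 23 → best response R1.
Player I against C3: payoffs 64, 13, 14, 43, 47 → best response R1.
Player I against C4: payoffs 37, 59, 82, 31, 50 → best response R3.
Player II against R1: payoffs 56, 64, 96, 30 → best response C3.
Player II against R2: payoffs 54, 45, 85, 91 → best response C4.
Player II against R3: payoffs 43, 67, 62, 71 → best response C4.
Player II against R4: payoffs 66, 48, 55, 63 → best response C1.
Player II against R5: payoffs 91, 12, 44, 93 → best response C4.
Mutual best responses: (R1, C3); (R3, C4).

Pure-strategy Nash equilibria: (R1, C3) and (R3, C4)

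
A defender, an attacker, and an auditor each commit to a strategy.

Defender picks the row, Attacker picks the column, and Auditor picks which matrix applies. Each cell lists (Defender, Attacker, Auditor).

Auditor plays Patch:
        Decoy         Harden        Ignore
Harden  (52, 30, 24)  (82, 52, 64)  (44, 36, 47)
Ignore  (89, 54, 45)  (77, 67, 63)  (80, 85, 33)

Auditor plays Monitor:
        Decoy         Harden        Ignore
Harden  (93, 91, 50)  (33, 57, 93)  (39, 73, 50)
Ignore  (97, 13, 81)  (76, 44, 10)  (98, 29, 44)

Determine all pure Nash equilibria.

(Harden, Decoy, Patch): Defender can switch to Ignore (52 → 89). Not NE.
(Harden, Decoy, Monitor): Defender can switch to Ignore (93 → 97). Not NE.
(Harden, Harden, Patch): Auditor can switch to Monitor (64 → 93). Not NE.
(Harden, Harden, Monitor): Defender can switch to Ignore (33 → 76). Not NE.
(Harden, Ignore, Patch): Defender can switch to Ignore (44 → 80). Not NE.
(Harden, Ignore, Monitor): Defender can switch to Ignore (39 → 98). Not NE.
(The remaining 6 profiles each have a profitable deviation by the same check.)

No pure-strategy Nash equilibrium.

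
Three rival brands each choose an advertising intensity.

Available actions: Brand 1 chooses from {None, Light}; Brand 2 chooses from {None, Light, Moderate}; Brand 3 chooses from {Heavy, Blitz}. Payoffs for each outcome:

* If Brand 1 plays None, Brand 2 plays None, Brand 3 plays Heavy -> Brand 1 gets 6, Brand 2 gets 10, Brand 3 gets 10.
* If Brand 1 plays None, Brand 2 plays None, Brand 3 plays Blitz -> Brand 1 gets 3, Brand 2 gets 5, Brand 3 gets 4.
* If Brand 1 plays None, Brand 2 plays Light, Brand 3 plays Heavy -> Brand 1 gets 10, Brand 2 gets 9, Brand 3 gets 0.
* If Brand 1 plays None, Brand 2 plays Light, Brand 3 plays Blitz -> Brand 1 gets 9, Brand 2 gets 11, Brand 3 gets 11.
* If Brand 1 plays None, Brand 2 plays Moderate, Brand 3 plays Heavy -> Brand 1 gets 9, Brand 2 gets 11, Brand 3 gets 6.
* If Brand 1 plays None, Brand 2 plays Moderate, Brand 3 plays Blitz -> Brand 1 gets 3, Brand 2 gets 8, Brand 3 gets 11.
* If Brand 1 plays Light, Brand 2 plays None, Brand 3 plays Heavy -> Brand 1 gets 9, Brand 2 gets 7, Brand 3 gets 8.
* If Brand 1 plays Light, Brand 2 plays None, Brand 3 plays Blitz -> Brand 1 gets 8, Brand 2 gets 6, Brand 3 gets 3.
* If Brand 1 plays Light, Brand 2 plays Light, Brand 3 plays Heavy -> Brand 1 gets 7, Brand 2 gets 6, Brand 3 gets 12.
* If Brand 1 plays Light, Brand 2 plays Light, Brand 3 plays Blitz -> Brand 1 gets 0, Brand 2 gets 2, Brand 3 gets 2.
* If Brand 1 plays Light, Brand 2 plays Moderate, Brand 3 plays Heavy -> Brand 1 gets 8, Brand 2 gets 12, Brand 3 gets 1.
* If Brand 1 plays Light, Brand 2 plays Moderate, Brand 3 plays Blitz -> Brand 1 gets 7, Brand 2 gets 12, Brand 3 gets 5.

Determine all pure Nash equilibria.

The pure Nash equilibria are (None, Light, Blitz), (Light, Moderate, Blitz).

(None, None, Heavy): Brand 1 can switch to Light (6 → 9). Not NE.
(None, None, Blitz): Brand 1 can switch to Light (3 → 8). Not NE.
(None, Light, Heavy): Brand 2 can switch to None (9 → 10). Not NE.
(None, Light, Blitz): Brand 1 gets 9, best alternative 0; Brand 2 gets 11, best alternative 8; Brand 3 gets 11, best alternative 0. No profitable deviation — NE.
(None, Moderate, Heavy): Brand 3 can switch to Blitz (6 → 11). Not NE.
(None, Moderate, Blitz): Brand 1 can switch to Light (3 → 7). Not NE.
(Light, None, Heavy): Brand 2 can switch to Moderate (7 → 12). Not NE.
(Light, None, Blitz): Brand 2 can switch to Moderate (6 → 12). Not NE.
(Light, Light, Heavy): Brand 1 can switch to None (7 → 10). Not NE.
(Light, Light, Blitz): Brand 1 can switch to None (0 → 9). Not NE.
(Light, Moderate, Heavy): Brand 1 can switch to None (8 → 9). Not NE.
(Light, Moderate, Blitz): Brand 1 gets 7, best alternative 3; Brand 2 gets 12, best alternative 6; Brand 3 gets 5, best alternative 1. No profitable deviation — NE.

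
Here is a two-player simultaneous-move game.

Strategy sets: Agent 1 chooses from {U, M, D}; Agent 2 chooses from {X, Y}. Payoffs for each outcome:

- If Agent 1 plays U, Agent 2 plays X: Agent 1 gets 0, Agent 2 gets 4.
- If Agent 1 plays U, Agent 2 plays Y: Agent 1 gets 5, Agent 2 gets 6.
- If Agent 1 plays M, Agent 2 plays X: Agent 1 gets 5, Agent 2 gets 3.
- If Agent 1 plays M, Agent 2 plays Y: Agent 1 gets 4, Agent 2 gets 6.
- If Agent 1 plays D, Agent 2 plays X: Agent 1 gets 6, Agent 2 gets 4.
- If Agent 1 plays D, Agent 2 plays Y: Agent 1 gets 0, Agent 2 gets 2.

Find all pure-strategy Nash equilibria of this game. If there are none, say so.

Pure-strategy Nash equilibria: (U, Y) and (D, X)

Agent 1 against X: payoffs 0, 5, 6 → best response D.
Agent 1 against Y: payoffs 5, 4, 0 → best response U.
Agent 2 against U: payoffs 4, 6 → best response Y.
Agent 2 against M: payoffs 3, 6 → best response Y.
Agent 2 against D: payoffs 4, 2 → best response X.
Mutual best responses: (U, Y); (D, X).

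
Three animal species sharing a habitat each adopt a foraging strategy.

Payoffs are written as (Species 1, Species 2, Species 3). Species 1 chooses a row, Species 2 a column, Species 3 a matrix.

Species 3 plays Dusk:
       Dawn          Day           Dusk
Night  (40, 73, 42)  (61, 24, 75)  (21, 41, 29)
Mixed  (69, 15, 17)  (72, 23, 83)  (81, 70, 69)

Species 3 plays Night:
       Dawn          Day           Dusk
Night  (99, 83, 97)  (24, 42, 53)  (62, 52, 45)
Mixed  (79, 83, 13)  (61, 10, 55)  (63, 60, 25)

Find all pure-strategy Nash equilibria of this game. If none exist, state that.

For each strategy profile, look for a profitable unilateral deviation.
(Night, Dawn, Dusk): Species 1 can switch to Mixed (40 → 69). Not NE.
(Night, Dawn, Night): Species 1 gets 99, best alternative 79; Species 2 gets 83, best alternative 52; Species 3 gets 97, best alternative 42. No profitable deviation — NE.
(Night, Day, Dusk): Species 1 can switch to Mixed (61 → 72). Not NE.
(Night, Day, Night): Species 1 can switch to Mixed (24 → 61). Not NE.
(Night, Dusk, Dusk): Species 1 can switch to Mixed (21 → 81). Not NE.
(Night, Dusk, Night): Species 1 can switch to Mixed (62 → 63). Not NE.
(Mixed, Dawn, Dusk): Species 2 can switch to Day (15 → 23). Not NE.
(Mixed, Dawn, Night): Species 1 can switch to Night (79 → 99). Not NE.
(Mixed, Day, Dusk): Species 2 can switch to Dusk (23 → 70). Not NE.
(Mixed, Day, Night): Species 2 can switch to Dawn (10 → 83). Not NE.
(Mixed, Dusk, Dusk): Species 1 gets 81, best alternative 21; Species 2 gets 70, best alternative 23; Species 3 gets 69, best alternative 25. No profitable deviation — NE.
(Mixed, Dusk, Night): Species 2 can switch to Dawn (60 → 83). Not NE.

(Night, Dawn, Night) and (Mixed, Dusk, Dusk)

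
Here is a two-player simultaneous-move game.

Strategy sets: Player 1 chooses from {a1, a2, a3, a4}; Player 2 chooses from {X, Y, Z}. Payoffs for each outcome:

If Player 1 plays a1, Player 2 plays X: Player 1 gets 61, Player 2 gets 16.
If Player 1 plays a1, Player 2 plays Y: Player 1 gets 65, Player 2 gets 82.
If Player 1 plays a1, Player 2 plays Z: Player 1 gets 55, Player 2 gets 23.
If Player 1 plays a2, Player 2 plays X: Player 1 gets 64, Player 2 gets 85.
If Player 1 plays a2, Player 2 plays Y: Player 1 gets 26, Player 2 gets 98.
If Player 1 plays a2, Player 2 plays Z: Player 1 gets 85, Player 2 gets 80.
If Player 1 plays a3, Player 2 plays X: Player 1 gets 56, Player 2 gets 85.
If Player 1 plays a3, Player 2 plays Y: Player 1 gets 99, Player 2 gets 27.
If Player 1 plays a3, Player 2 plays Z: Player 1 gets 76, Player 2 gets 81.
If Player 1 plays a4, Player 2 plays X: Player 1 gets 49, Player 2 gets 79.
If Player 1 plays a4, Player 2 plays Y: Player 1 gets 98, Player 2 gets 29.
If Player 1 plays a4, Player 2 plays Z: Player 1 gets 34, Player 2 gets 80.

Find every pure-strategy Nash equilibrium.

(a1, X): Player 1 can switch to a2 (61 → 64). Not NE.
(a1, Y): Player 1 can switch to a3 (65 → 99). Not NE.
(a1, Z): Player 1 can switch to a2 (55 → 85). Not NE.
(a2, X): Player 2 can switch to Y (85 → 98). Not NE.
(a2, Y): Player 1 can switch to a1 (26 → 65). Not NE.
(a2, Z): Player 2 can switch to X (80 → 85). Not NE.
(a3, X): Player 1 can switch to a1 (56 → 61). Not NE.
(a3, Y): Player 2 can switch to X (27 → 85). Not NE.
(The remaining 4 profiles each have a profitable deviation by the same check.)

This game has no pure Nash equilibrium.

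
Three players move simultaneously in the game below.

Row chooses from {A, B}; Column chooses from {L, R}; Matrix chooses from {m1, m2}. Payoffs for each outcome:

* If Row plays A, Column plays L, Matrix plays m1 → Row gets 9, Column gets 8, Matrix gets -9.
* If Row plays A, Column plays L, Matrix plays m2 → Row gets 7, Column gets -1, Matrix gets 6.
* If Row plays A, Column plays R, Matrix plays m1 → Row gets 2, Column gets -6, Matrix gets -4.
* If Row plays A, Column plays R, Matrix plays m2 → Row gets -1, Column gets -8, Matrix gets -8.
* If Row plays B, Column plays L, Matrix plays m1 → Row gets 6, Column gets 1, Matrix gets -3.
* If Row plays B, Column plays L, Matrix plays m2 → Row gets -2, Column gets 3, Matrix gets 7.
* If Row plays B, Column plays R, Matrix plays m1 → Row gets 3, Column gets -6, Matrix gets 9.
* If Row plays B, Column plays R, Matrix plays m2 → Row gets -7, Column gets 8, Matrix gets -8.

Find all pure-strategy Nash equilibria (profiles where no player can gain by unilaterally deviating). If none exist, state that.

(A, L, m1): Matrix can switch to m2 (-9 → 6). Not NE.
(A, L, m2): Row gets 7, best alternative -2; Column gets -1, best alternative -8; Matrix gets 6, best alternative -9. No profitable deviation — NE.
(A, R, m1): Row can switch to B (2 → 3). Not NE.
(A, R, m2): Column can switch to L (-8 → -1). Not NE.
(B, L, m1): Row can switch to A (6 → 9). Not NE.
(B, L, m2): Row can switch to A (-2 → 7). Not NE.
(B, R, m1): Column can switch to L (-6 → 1). Not NE.
(The remaining 1 profile has a profitable deviation by the same check.)

Pure NE: (A, L, m2)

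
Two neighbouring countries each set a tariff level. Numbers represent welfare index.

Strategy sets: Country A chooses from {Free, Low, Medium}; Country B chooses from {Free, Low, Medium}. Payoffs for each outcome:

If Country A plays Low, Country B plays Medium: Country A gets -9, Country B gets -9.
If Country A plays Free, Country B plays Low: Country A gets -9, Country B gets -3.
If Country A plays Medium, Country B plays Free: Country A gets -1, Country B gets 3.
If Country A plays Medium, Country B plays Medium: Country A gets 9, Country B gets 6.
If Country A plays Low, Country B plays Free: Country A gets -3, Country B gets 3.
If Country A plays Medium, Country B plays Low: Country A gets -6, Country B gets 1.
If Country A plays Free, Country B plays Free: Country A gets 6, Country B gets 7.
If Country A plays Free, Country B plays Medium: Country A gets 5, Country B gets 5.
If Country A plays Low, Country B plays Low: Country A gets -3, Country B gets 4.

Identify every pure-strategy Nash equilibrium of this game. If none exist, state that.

Pure-strategy Nash equilibria: (Free, Free) and (Low, Low) and (Medium, Medium)

Country A against Free: payoffs 6, -3, -1 → best response Free.
Country A against Low: payoffs -9, -3, -6 → best response Low.
Country A against Medium: payoffs 5, -9, 9 → best response Medium.
Country B against Free: payoffs 7, -3, 5 → best response Free.
Country B against Low: payoffs 3, 4, -9 → best response Low.
Country B against Medium: payoffs 3, 1, 6 → best response Medium.
Mutual best responses: (Free, Free); (Low, Low); (Medium, Medium).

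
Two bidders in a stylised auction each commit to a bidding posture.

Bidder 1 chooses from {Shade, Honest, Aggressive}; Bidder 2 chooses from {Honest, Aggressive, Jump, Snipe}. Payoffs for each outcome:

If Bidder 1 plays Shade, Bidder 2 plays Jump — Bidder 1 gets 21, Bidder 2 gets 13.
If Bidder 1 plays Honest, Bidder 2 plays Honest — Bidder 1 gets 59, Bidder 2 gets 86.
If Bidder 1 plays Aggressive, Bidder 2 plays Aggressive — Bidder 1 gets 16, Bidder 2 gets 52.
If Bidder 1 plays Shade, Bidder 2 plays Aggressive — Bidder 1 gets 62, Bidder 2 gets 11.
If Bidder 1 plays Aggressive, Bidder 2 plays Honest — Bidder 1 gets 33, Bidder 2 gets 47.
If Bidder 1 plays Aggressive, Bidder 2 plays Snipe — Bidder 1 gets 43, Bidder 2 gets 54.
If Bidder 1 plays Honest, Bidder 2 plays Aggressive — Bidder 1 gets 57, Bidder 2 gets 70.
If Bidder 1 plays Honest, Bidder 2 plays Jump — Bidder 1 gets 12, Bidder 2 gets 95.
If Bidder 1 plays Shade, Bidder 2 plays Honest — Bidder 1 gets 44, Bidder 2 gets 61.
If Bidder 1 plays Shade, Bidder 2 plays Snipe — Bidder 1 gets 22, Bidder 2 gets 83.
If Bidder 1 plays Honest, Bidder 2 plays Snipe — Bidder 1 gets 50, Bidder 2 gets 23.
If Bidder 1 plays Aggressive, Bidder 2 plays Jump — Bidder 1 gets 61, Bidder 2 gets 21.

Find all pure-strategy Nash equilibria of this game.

This game has no pure Nash equilibrium.

Check each profile: it is a Nash equilibrium iff no player can strictly gain by switching unilaterally.
(Shade, Honest): Bidder 1 can switch to Honest (44 → 59). Not NE.
(Shade, Aggressive): Bidder 2 can switch to Honest (11 → 61). Not NE.
(Shade, Jump): Bidder 1 can switch to Aggressive (21 → 61). Not NE.
(Shade, Snipe): Bidder 1 can switch to Honest (22 → 50). Not NE.
(Honest, Honest): Bidder 2 can switch to Jump (86 → 95). Not NE.
(Honest, Aggressive): Bidder 1 can switch to Shade (57 → 62). Not NE.
(Honest, Jump): Bidder 1 can switch to Shade (12 → 21). Not NE.
(Honest, Snipe): Bidder 2 can switch to Honest (23 → 86). Not NE.
(Aggressive, Honest): Bidder 1 can switch to Shade (33 → 44). Not NE.
(Aggressive, Aggressive): Bidder 1 can switch to Shade (16 → 62). Not NE.
(The remaining 2 profiles each have a profitable deviation by the same check.)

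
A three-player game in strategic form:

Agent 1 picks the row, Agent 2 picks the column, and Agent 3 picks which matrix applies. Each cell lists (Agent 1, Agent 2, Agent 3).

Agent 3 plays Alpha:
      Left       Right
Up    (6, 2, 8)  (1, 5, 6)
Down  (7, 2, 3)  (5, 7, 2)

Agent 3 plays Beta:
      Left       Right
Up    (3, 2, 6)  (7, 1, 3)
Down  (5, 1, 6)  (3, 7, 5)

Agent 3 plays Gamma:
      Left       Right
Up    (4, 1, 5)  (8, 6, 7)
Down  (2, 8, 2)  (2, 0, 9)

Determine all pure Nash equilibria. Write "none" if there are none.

Pure NE: (Up, Right, Gamma)

(Up, Left, Alpha): Agent 1 can switch to Down (6 → 7). Not NE.
(Up, Left, Beta): Agent 1 can switch to Down (3 → 5). Not NE.
(Up, Left, Gamma): Agent 2 can switch to Right (1 → 6). Not NE.
(Up, Right, Alpha): Agent 1 can switch to Down (1 → 5). Not NE.
(Up, Right, Beta): Agent 2 can switch to Left (1 → 2). Not NE.
(Up, Right, Gamma): Agent 1 gets 8, best alternative 2; Agent 2 gets 6, best alternative 1; Agent 3 gets 7, best alternative 6. No profitable deviation — NE.
(Down, Left, Alpha): Agent 2 can switch to Right (2 → 7). Not NE.
(The remaining 5 profiles each have a profitable deviation by the same check.)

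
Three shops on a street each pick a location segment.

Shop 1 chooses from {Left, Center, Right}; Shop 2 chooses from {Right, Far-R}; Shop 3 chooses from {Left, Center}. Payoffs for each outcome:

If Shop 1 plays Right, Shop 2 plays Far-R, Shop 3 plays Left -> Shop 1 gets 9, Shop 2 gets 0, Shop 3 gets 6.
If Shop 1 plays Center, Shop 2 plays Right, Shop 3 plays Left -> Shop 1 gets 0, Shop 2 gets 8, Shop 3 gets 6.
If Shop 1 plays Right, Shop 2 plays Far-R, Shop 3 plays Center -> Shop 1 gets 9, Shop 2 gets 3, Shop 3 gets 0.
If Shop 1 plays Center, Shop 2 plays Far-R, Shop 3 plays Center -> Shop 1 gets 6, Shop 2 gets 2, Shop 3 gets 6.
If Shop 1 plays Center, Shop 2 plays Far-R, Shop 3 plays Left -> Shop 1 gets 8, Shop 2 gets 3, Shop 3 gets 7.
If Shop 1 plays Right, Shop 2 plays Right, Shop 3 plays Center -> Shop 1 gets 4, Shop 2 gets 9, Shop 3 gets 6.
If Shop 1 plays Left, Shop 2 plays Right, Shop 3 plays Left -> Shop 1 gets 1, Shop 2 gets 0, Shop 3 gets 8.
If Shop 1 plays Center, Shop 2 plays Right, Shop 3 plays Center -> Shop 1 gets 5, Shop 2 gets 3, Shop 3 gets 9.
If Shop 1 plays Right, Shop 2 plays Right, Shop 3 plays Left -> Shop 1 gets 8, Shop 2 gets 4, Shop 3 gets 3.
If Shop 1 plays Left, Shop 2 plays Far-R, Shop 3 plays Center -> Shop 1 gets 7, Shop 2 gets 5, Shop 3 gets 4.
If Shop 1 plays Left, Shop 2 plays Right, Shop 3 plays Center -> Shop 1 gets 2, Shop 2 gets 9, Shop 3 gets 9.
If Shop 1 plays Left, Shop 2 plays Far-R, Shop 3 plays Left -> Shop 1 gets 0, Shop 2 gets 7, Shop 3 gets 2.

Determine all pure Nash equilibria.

Shop 1 against (Right, Left): payoffs 1, 0, 8 → best response Right.
Shop 1 against (Right, Center): payoffs 2, 5, 4 → best response Center.
Shop 1 against (Far-R, Left): payoffs 0, 8, 9 → best response Right.
Shop 1 against (Far-R, Center): payoffs 7, 6, 9 → best response Right.
Shop 2 against (Left, Left): payoffs 0, 7 → best response Far-R.
Shop 2 against (Left, Center): payoffs 9, 5 → best response Right.
Shop 2 against (Center, Left): payoffs 8, 3 → best response Right.
Shop 2 against (Center, Center): payoffs 3, 2 → best response Right.
Shop 2 against (Right, Left): payoffs 4, 0 → best response Right.
Shop 2 against (Right, Center): payoffs 9, 3 → best response Right.
Shop 3 against (Left, Right): payoffs 8, 9 → best response Center.
Shop 3 against (Left, Far-R): payoffs 2, 4 → best response Center.
Shop 3 against (Center, Right): payoffs 6, 9 → best response Center.
Shop 3 against (Center, Far-R): payoffs 7, 6 → best response Left.
Shop 3 against (Right, Right): payoffs 3, 6 → best response Center.
Shop 3 against (Right, Far-R): payoffs 6, 0 → best response Left.
Mutual best responses: (Center, Right, Center).

Pure NE: (Center, Right, Center)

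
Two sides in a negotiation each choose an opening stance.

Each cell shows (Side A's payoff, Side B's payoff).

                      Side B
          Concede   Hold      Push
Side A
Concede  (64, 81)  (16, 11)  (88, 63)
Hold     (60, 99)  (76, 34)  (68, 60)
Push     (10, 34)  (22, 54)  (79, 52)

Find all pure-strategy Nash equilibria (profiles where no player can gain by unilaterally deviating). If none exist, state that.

Mark each player's best response to every combination of opponents' strategies; a profile where every player is best-responding is a pure Nash equilibrium.
Side A against Concede: payoffs 64, 60, 10 → best response Concede.
Side A against Hold: payoffs 16, 76, 22 → best response Hold.
Side A against Push: payoffs 88, 68, 79 → best response Concede.
Side B against Concede: payoffs 81, 11, 63 → best response Concede.
Side B against Hold: payoffs 99, 34, 60 → best response Concede.
Side B against Push: payoffs 34, 54, 52 → best response Hold.
Mutual best responses: (Concede, Concede).

(Concede, Concede)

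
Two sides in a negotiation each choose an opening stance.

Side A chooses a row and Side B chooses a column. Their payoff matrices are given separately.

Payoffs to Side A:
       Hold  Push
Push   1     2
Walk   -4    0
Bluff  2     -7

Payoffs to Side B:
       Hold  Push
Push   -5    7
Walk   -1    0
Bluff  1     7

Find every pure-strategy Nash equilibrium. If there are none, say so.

(Push, Push)

(Push, Hold): Side A can switch to Bluff (1 → 2). Not NE.
(Push, Push): Side A gets 2, best alternative 0; Side B gets 7, best alternative -5. No profitable deviation — NE.
(Walk, Hold): Side A can switch to Push (-4 → 1). Not NE.
(Walk, Push): Side A can switch to Push (0 → 2). Not NE.
(Bluff, Hold): Side B can switch to Push (1 → 7). Not NE.
(Bluff, Push): Side A can switch to Push (-7 → 2). Not NE.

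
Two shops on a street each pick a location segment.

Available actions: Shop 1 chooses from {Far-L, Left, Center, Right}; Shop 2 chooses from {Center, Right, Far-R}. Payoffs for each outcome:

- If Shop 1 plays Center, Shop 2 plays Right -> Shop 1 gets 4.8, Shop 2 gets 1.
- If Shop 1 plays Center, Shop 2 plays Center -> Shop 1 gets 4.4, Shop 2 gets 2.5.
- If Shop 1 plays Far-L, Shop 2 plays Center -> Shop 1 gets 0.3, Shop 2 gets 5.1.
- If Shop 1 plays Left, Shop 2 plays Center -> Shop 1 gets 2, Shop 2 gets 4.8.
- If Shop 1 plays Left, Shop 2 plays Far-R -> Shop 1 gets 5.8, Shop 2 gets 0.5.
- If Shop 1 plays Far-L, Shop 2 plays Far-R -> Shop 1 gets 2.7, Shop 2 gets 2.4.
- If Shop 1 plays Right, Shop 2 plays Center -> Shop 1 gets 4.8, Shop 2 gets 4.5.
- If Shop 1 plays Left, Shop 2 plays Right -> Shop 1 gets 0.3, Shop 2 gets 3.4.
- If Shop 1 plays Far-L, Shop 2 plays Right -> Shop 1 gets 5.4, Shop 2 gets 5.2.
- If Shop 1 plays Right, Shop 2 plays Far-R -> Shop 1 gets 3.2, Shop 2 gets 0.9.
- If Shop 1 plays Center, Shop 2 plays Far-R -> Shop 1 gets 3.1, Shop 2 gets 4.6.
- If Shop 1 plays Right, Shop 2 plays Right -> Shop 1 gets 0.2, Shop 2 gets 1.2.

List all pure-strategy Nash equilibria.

(Far-L, Right) and (Right, Center)

For each strategy profile, look for a profitable unilateral deviation.
(Far-L, Center): Shop 1 can switch to Left (0.3 → 2). Not NE.
(Far-L, Right): Shop 1 gets 5.4, best alternative 4.8; Shop 2 gets 5.2, best alternative 5.1. No profitable deviation — NE.
(Far-L, Far-R): Shop 1 can switch to Left (2.7 → 5.8). Not NE.
(Left, Center): Shop 1 can switch to Center (2 → 4.4). Not NE.
(Left, Right): Shop 1 can switch to Far-L (0.3 → 5.4). Not NE.
(Left, Far-R): Shop 2 can switch to Center (0.5 → 4.8). Not NE.
(Center, Center): Shop 1 can switch to Right (4.4 → 4.8). Not NE.
(Center, Right): Shop 1 can switch to Far-L (4.8 → 5.4). Not NE.
(Center, Far-R): Shop 1 can switch to Left (3.1 → 5.8). Not NE.
(Right, Center): Shop 1 gets 4.8, best alternative 4.4; Shop 2 gets 4.5, best alternative 1.2. No profitable deviation — NE.
(Right, Right): Shop 1 can switch to Far-L (0.2 → 5.4). Not NE.
(Right, Far-R): Shop 1 can switch to Left (3.2 → 5.8). Not NE.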